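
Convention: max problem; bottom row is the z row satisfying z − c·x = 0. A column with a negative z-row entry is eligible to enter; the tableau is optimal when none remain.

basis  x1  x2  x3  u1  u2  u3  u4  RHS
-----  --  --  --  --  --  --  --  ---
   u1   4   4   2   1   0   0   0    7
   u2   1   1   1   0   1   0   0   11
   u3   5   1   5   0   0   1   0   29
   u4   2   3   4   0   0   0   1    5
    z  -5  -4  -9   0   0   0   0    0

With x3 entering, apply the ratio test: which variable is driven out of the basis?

Column x3 entries and ratios — u1: 7/2 = 7/2; u2: 11/1 = 11; u3: 29/5 = 29/5; u4: 5/4 = 5/4.
Smallest ratio is 5/4 in the row of u4, so u4 leaves.

u4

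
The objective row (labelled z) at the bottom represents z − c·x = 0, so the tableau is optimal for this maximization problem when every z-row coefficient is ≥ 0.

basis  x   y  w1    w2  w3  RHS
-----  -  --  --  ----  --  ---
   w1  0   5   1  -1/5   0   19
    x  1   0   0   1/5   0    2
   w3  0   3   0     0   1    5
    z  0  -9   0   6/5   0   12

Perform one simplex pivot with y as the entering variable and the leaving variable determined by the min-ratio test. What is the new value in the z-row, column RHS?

27

Ratio test on column y — row 1: 19/5 = 19/5; row 2: entry 0 ≤ 0; row 3: 5/3 = 5/3. Minimum is 5/3 at row 3 (w3 leaves); pivot element 3.
Divide row 3 by 3; eliminate column y from the other rows.
z-row update in column RHS: 12 − (-9)·(5/3) = 27.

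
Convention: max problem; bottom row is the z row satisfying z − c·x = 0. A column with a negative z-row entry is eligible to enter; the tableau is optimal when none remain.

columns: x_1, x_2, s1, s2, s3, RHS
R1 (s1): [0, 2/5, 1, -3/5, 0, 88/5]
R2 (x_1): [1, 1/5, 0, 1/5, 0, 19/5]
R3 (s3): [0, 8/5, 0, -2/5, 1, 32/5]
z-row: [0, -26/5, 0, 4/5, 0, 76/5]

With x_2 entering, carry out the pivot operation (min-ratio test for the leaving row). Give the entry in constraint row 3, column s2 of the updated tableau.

Ratio test on column x_2 — row 1: (88/5)/(2/5) = 44; row 2: (19/5)/(1/5) = 19; row 3: (32/5)/(8/5) = 4. Minimum is 4 at row 3 (s3 leaves); pivot element 8/5.
Divide row 3 by 8/5; eliminate column x_2 from the other rows.
In the new row 3, the s2 entry is the old entry divided by the pivot: (-2/5)/(8/5) = -1/4.

-1/4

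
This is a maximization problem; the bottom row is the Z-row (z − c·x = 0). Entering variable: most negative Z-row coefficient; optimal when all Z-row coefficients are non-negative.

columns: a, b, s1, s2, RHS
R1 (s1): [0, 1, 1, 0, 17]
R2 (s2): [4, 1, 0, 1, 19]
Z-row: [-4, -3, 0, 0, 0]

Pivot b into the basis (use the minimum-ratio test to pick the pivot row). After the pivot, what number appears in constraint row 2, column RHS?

Ratio test on column b — row 1: 17/1 = 17; row 2: 19/1 = 19. Minimum is 17 at row 1 (s1 leaves); pivot element 1.
Divide row 1 by 1; eliminate column b from the other rows.
Row 2 update in column RHS: 19 − 1·17 = 2.

2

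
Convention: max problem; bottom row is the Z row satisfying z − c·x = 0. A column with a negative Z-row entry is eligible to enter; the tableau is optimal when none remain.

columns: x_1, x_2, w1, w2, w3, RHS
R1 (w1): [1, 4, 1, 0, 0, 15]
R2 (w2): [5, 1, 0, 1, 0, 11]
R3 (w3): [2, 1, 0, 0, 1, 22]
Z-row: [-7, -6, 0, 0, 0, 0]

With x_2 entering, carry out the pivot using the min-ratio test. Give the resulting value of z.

45/2

Ratio test on column x_2 — row 1: 15/4 = 15/4; row 2: 11/1 = 11; row 3: 22/1 = 22. Minimum is 15/4 at row 1 (w1 leaves); pivot element 4.
Pivot on row 1; the Z-row RHS becomes 0 − (-6)·(15/4) = 45/2.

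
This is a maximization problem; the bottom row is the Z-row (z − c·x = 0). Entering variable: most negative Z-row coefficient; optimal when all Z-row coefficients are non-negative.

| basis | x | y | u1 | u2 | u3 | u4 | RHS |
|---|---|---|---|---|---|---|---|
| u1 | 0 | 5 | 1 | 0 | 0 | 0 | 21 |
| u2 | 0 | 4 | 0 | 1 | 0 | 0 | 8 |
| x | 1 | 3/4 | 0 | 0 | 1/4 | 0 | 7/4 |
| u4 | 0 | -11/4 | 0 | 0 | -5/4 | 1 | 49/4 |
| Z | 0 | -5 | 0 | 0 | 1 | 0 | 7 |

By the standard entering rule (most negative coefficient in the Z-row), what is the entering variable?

Negative Z-row entries: y: -5.
The most negative is -5 in column y, so y enters.

y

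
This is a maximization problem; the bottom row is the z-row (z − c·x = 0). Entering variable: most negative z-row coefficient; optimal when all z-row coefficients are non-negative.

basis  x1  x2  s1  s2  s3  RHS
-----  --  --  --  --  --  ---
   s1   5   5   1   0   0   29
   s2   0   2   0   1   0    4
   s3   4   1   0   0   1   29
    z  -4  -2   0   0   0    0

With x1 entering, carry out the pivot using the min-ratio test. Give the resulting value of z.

116/5

Ratio test on column x1 — row 1: 29/5 = 29/5; row 2: entry 0 ≤ 0; row 3: 29/4 = 29/4. Minimum is 29/5 at row 1 (s1 leaves); pivot element 5.
Pivot on row 1; the z-row RHS becomes 0 − (-4)·(29/5) = 116/5.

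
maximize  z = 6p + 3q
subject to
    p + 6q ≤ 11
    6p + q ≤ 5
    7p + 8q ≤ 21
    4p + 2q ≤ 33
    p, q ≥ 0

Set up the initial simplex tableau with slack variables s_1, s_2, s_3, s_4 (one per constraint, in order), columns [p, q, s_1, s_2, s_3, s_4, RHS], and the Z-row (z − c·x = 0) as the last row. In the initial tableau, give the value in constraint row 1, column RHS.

The RHS of constraint 1 is b_1 = 11.

11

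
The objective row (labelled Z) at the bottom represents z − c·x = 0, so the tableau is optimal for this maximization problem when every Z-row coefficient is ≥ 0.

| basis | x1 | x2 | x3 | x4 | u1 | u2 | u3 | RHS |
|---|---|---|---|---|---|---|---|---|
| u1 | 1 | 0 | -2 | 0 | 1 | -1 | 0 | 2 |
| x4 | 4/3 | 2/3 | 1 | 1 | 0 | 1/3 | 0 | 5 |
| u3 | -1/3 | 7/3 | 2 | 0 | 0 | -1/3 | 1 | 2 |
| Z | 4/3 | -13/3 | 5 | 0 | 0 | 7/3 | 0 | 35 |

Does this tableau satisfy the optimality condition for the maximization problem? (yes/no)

no

The Z-row has a negative entry -13/3 in column x2, so it is not optimal.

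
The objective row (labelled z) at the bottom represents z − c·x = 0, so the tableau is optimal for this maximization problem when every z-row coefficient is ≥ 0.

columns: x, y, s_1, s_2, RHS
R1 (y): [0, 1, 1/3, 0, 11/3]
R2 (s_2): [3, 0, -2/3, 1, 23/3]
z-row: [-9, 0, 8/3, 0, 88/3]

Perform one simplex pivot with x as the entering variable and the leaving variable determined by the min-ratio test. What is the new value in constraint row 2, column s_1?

-2/9

Ratio test on column x — row 1: entry 0 ≤ 0; row 2: (23/3)/3 = 23/9. Minimum is 23/9 at row 2 (s_2 leaves); pivot element 3.
Divide row 2 by 3; eliminate column x from the other rows.
In the new row 2, the s_1 entry is the old entry divided by the pivot: (-2/3)/3 = -2/9.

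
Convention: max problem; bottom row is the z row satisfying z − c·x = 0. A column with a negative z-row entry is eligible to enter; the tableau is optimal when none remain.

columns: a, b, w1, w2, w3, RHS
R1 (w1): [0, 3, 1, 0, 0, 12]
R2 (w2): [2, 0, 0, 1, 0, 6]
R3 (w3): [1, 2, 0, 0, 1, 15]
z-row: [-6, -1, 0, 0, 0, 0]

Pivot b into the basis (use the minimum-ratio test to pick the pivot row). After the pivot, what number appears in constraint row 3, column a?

Ratio test on column b — row 1: 12/3 = 4; row 2: entry 0 ≤ 0; row 3: 15/2 = 15/2. Minimum is 4 at row 1 (w1 leaves); pivot element 3.
Divide row 1 by 3; eliminate column b from the other rows.
Row 3 update in column a: 1 − 2·0 = 1.

1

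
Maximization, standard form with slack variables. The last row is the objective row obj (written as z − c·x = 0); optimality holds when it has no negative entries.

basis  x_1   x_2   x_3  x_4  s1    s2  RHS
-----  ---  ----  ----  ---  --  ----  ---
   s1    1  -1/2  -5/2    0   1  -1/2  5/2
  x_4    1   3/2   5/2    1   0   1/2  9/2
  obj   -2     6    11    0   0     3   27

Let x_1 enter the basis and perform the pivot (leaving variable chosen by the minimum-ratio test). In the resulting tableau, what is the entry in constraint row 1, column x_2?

Ratio test on column x_1 — row 1: (5/2)/1 = 5/2; row 2: (9/2)/1 = 9/2. Minimum is 5/2 at row 1 (s1 leaves); pivot element 1.
Divide row 1 by 1; eliminate column x_1 from the other rows.
In the new row 1, the x_2 entry is the old entry divided by the pivot: (-1/2)/1 = -1/2.

-1/2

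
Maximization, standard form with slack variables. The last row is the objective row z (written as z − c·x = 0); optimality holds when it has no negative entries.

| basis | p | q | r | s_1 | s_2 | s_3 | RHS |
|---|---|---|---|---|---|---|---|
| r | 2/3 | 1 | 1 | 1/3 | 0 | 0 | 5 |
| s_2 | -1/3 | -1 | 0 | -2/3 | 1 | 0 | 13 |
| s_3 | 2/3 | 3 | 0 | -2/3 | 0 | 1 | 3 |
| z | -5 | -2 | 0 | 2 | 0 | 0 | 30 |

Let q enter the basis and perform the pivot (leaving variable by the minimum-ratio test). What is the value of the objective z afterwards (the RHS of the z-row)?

32

Ratio test on column q — row 1: 5/1 = 5; row 2: entry -1 ≤ 0; row 3: 3/3 = 1. Minimum is 1 at row 3 (s_3 leaves); pivot element 3.
Pivot on row 3; the z-row RHS becomes 30 − (-2)·1 = 32.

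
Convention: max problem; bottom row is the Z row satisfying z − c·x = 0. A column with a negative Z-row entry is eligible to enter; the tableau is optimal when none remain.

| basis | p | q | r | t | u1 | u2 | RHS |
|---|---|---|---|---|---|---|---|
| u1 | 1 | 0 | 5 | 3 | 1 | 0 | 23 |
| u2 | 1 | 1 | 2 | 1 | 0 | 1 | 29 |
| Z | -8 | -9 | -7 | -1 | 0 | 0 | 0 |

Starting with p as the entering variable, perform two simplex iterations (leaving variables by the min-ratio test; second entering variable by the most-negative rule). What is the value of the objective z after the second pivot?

238

Ratio test on column p — row 1: 23/1 = 23; row 2: 29/1 = 29. Minimum is 23 at row 1 (u1 leaves); pivot element 1.
Pivot on row 1; the Z-row RHS becomes 0 − (-8)·23 = 184.
Next entering variable (most negative Z-row entry -9): q.
Ratio test on column q — row 1: entry 0 ≤ 0; row 2: 6/1 = 6. Minimum is 6 at row 2 (u2 leaves); pivot element 1.
After the second pivot the Z-row RHS is 184 − (-9)·6 = 238.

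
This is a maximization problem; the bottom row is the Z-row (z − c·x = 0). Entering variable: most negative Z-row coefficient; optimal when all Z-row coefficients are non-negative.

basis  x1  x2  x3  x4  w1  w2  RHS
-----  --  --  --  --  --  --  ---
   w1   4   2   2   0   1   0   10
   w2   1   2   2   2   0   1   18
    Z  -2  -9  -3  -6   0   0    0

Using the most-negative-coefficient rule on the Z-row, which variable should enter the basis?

x2

Negative Z-row entries: x1: -2, x2: -9, x3: -3, x4: -6.
The most negative is -9 in column x2, so x2 enters.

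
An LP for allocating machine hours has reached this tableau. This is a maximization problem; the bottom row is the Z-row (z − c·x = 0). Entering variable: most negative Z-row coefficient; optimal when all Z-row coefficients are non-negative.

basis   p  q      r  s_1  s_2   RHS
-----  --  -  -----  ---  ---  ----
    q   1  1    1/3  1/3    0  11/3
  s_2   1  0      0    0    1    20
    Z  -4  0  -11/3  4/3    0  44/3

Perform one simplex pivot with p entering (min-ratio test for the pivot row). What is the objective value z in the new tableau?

88/3

Ratio test on column p — row 1: (11/3)/1 = 11/3; row 2: 20/1 = 20. Minimum is 11/3 at row 1 (q leaves); pivot element 1.
Pivot on row 1; the Z-row RHS becomes 44/3 − (-4)·(11/3) = 88/3.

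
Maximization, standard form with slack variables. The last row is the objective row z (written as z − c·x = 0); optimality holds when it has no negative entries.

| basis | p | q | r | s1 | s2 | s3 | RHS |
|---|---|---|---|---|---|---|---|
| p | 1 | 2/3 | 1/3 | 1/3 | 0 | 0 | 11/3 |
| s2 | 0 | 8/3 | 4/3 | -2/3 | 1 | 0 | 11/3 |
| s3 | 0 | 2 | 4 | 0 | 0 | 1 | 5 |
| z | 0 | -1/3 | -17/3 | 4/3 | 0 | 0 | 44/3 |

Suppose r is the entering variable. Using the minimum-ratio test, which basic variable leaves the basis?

s3

Column r entries and ratios — p: (11/3)/(1/3) = 11; s2: (11/3)/(4/3) = 11/4; s3: 5/4 = 5/4.
Smallest ratio is 5/4 in the row of s3, so s3 leaves.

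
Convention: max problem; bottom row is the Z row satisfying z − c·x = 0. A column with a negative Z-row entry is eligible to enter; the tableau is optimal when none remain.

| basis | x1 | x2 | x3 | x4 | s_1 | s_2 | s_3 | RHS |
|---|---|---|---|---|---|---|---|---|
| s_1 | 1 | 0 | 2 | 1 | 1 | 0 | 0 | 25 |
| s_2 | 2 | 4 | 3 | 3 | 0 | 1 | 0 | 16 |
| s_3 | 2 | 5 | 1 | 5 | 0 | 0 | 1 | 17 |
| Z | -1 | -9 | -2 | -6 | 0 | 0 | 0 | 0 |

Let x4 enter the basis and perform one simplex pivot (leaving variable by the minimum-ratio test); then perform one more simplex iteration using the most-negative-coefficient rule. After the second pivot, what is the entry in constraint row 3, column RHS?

Ratio test on column x4 — row 1: 25/1 = 25; row 2: 16/3 = 16/3; row 3: 17/5 = 17/5. Minimum is 17/5 at row 3 (s_3 leaves); pivot element 5.
Divide row 3 by 5; eliminate column x4 from the other rows.
Second iteration: most negative Z-row entry is -3 in column x2, so x2 enters.
Ratio test on column x2 — row 1: entry -1 ≤ 0; row 2: (29/5)/1 = 29/5; row 3: (17/5)/1 = 17/5. Minimum is 17/5 at row 3 (x4 leaves); pivot element 1.
Divide row 3 by 1; eliminate column x2 from the other rows.
After both pivots, the entry at constraint row 3, column RHS is 17/5.

17/5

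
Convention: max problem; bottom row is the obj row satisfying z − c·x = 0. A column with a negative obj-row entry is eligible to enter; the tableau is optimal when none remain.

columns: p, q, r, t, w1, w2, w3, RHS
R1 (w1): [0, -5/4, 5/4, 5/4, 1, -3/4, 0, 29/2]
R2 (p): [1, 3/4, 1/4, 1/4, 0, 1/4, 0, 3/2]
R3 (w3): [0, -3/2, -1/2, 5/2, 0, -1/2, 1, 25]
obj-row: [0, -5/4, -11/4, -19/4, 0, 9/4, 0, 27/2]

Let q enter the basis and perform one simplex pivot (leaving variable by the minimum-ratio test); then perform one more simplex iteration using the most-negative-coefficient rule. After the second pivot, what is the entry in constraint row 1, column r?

0

Ratio test on column q — row 1: entry -5/4 ≤ 0; row 2: (3/2)/(3/4) = 2; row 3: entry -3/2 ≤ 0. Minimum is 2 at row 2 (p leaves); pivot element 3/4.
Divide row 2 by 3/4; eliminate column q from the other rows.
Second iteration: most negative obj-row entry is -13/3 in column t, so t enters.
Ratio test on column t — row 1: 17/(5/3) = 51/5; row 2: 2/(1/3) = 6; row 3: 28/3 = 28/3. Minimum is 6 at row 2 (q leaves); pivot element 1/3.
Divide row 2 by 1/3; eliminate column t from the other rows.
After both pivots, the entry at constraint row 1, column r is 0.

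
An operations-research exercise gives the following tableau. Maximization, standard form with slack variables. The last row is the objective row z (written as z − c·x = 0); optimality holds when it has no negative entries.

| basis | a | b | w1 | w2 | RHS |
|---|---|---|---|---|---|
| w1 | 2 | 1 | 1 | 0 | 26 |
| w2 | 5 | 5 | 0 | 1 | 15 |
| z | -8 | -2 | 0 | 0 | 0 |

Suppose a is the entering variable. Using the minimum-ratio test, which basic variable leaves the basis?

Column a entries and ratios — w1: 26/2 = 13; w2: 15/5 = 3.
Smallest ratio is 3 in the row of w2, so w2 leaves.

w2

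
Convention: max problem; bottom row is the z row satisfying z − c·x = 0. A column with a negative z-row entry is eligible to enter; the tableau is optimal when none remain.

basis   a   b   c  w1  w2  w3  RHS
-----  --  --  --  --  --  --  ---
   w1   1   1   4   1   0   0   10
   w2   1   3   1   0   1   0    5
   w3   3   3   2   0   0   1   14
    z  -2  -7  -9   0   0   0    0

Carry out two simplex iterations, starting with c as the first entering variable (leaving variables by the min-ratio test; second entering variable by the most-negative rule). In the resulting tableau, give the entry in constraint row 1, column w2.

-1/11

Ratio test on column c — row 1: 10/4 = 5/2; row 2: 5/1 = 5; row 3: 14/2 = 7. Minimum is 5/2 at row 1 (w1 leaves); pivot element 4.
Divide row 1 by 4; eliminate column c from the other rows.
Second iteration: most negative z-row entry is -19/4 in column b, so b enters.
Ratio test on column b — row 1: (5/2)/(1/4) = 10; row 2: (5/2)/(11/4) = 10/11; row 3: 9/(5/2) = 18/5. Minimum is 10/11 at row 2 (w2 leaves); pivot element 11/4.
Divide row 2 by 11/4; eliminate column b from the other rows.
After both pivots, the entry at constraint row 1, column w2 is -1/11.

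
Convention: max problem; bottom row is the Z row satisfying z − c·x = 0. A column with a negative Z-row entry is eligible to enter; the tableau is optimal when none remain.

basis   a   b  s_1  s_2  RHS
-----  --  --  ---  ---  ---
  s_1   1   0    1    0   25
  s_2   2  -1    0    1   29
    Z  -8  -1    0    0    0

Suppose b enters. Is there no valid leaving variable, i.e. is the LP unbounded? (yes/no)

Every constraint-row entry in column b is ≤ 0, so increasing b is unbounded.

yes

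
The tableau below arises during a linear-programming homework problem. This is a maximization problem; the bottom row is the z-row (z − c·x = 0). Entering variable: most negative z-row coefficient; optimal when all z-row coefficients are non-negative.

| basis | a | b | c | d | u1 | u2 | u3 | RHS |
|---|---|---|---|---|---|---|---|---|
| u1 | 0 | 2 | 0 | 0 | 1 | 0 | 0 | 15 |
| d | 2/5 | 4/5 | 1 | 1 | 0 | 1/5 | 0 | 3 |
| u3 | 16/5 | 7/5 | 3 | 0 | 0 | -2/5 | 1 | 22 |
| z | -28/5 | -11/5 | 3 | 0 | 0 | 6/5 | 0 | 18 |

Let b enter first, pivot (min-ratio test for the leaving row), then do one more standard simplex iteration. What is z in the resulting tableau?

282/5

Ratio test on column b — row 1: 15/2 = 15/2; row 2: 3/(4/5) = 15/4; row 3: 22/(7/5) = 110/7. Minimum is 15/4 at row 2 (d leaves); pivot element 4/5.
Pivot on row 2; the z-row RHS becomes 18 − (-11/5)·(15/4) = 105/4.
Next entering variable (most negative z-row entry -9/2): a.
Ratio test on column a — row 1: entry -1 ≤ 0; row 2: (15/4)/(1/2) = 15/2; row 3: (67/4)/(5/2) = 67/10. Minimum is 67/10 at row 3 (u3 leaves); pivot element 5/2.
After the second pivot the z-row RHS is 105/4 − (-9/2)·(67/10) = 282/5.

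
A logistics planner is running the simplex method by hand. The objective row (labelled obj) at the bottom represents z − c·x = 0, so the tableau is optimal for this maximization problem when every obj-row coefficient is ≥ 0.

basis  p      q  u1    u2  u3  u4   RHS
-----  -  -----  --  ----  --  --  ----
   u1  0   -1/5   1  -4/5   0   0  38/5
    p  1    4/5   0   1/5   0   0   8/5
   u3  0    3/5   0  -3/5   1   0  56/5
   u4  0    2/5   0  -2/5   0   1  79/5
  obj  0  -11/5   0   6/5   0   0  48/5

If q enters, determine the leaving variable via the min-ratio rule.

Column q entries and ratios — u1: -1/5 ≤ 0, skip; p: (8/5)/(4/5) = 2; u3: (56/5)/(3/5) = 56/3; u4: (79/5)/(2/5) = 79/2.
Smallest ratio is 2 in the row of p, so p leaves.

p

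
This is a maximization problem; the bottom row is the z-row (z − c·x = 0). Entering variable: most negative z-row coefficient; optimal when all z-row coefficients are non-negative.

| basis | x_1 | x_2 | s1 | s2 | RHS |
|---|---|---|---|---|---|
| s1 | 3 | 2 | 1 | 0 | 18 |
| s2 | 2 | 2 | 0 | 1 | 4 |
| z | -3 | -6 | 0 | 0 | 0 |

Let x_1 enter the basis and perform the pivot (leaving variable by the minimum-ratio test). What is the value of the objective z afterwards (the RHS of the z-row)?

6

Ratio test on column x_1 — row 1: 18/3 = 6; row 2: 4/2 = 2. Minimum is 2 at row 2 (s2 leaves); pivot element 2.
Pivot on row 2; the z-row RHS becomes 0 − (-3)·2 = 6.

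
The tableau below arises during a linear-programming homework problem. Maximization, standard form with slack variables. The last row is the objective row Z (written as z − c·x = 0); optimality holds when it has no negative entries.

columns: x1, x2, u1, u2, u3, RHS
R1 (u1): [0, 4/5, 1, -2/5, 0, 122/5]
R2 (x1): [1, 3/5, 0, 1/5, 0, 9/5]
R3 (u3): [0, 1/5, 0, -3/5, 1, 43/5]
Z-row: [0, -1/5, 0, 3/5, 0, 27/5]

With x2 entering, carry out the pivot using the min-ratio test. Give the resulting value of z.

Ratio test on column x2 — row 1: (122/5)/(4/5) = 61/2; row 2: (9/5)/(3/5) = 3; row 3: (43/5)/(1/5) = 43. Minimum is 3 at row 2 (x1 leaves); pivot element 3/5.
Pivot on row 2; the Z-row RHS becomes 27/5 − (-1/5)·3 = 6.

6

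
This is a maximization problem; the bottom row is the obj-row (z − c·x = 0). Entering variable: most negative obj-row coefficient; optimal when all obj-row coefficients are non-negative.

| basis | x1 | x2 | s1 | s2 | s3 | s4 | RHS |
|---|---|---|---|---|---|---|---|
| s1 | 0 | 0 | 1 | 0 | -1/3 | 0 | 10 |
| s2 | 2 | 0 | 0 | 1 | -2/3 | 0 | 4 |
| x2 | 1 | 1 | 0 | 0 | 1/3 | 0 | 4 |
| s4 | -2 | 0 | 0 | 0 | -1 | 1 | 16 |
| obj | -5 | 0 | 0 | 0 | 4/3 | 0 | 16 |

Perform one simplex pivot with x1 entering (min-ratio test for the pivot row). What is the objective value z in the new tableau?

Ratio test on column x1 — row 1: entry 0 ≤ 0; row 2: 4/2 = 2; row 3: 4/1 = 4; row 4: entry -2 ≤ 0. Minimum is 2 at row 2 (s2 leaves); pivot element 2.
Pivot on row 2; the obj-row RHS becomes 16 − (-5)·2 = 26.

26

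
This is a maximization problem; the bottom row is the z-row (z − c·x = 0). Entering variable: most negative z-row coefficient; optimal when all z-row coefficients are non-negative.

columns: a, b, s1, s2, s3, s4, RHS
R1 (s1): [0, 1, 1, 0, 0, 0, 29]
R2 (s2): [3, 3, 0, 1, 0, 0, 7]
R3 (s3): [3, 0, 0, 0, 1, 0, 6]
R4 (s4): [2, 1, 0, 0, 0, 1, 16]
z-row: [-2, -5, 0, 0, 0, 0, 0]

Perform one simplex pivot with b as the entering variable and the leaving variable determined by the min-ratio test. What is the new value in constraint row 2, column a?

Ratio test on column b — row 1: 29/1 = 29; row 2: 7/3 = 7/3; row 3: entry 0 ≤ 0; row 4: 16/1 = 16. Minimum is 7/3 at row 2 (s2 leaves); pivot element 3.
Divide row 2 by 3; eliminate column b from the other rows.
In the new row 2, the a entry is the old entry divided by the pivot: 3/3 = 1.

1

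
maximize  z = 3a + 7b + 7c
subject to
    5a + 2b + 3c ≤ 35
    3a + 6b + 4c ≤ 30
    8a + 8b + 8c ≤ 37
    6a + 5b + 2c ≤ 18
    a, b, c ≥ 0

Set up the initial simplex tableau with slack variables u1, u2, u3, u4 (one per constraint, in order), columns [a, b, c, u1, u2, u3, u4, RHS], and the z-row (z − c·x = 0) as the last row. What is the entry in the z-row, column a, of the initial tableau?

The z-row carries the negated objective coefficients: the a entry is -3.

-3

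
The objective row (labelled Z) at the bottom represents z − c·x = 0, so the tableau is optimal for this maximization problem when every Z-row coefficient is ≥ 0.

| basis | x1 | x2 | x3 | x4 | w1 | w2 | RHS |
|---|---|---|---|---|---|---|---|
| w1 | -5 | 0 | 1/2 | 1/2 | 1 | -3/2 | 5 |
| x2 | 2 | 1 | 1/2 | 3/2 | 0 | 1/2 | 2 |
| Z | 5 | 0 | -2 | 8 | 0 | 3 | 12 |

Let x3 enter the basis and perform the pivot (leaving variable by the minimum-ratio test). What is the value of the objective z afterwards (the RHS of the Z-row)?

20

Ratio test on column x3 — row 1: 5/(1/2) = 10; row 2: 2/(1/2) = 4. Minimum is 4 at row 2 (x2 leaves); pivot element 1/2.
Pivot on row 2; the Z-row RHS becomes 12 − (-2)·4 = 20.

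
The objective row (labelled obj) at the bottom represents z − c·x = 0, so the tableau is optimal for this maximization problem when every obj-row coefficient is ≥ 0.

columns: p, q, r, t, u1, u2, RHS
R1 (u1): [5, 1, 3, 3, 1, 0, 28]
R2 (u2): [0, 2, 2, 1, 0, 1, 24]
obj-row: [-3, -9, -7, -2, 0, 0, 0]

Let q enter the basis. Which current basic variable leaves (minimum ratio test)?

Column q entries and ratios — u1: 28/1 = 28; u2: 24/2 = 12.
Smallest ratio is 12 in the row of u2, so u2 leaves.

u2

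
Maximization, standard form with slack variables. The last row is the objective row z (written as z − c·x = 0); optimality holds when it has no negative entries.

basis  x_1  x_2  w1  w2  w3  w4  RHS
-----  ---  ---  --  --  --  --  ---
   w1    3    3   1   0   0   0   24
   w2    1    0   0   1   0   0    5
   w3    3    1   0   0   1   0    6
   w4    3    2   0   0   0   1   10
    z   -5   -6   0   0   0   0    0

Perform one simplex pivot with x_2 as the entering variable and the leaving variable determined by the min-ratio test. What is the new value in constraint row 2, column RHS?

Ratio test on column x_2 — row 1: 24/3 = 8; row 2: entry 0 ≤ 0; row 3: 6/1 = 6; row 4: 10/2 = 5. Minimum is 5 at row 4 (w4 leaves); pivot element 2.
Divide row 4 by 2; eliminate column x_2 from the other rows.
Row 2 update in column RHS: 5 − 0·5 = 5.

5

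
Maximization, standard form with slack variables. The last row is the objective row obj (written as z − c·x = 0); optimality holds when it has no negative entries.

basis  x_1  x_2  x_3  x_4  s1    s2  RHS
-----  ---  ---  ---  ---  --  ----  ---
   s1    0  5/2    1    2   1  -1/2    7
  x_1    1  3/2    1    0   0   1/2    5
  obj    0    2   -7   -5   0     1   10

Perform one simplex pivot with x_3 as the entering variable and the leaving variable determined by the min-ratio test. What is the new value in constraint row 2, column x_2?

Ratio test on column x_3 — row 1: 7/1 = 7; row 2: 5/1 = 5. Minimum is 5 at row 2 (x_1 leaves); pivot element 1.
Divide row 2 by 1; eliminate column x_3 from the other rows.
In the new row 2, the x_2 entry is the old entry divided by the pivot: (3/2)/1 = 3/2.

3/2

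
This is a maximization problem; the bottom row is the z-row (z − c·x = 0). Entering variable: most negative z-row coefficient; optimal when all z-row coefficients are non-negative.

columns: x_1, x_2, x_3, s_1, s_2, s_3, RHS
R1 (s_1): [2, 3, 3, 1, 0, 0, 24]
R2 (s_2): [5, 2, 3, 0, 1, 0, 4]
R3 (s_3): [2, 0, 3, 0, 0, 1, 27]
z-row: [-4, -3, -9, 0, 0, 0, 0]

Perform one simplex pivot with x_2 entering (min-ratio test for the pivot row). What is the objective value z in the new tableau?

6

Ratio test on column x_2 — row 1: 24/3 = 8; row 2: 4/2 = 2; row 3: entry 0 ≤ 0. Minimum is 2 at row 2 (s_2 leaves); pivot element 2.
Pivot on row 2; the z-row RHS becomes 0 − (-3)·2 = 6.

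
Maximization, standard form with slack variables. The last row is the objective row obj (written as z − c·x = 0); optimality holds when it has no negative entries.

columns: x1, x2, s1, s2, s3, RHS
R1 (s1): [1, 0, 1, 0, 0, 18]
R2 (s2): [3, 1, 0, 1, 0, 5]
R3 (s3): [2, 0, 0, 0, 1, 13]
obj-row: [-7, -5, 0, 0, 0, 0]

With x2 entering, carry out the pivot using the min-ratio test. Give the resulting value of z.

25

Ratio test on column x2 — row 1: entry 0 ≤ 0; row 2: 5/1 = 5; row 3: entry 0 ≤ 0. Minimum is 5 at row 2 (s2 leaves); pivot element 1.
Pivot on row 2; the obj-row RHS becomes 0 − (-5)·5 = 25.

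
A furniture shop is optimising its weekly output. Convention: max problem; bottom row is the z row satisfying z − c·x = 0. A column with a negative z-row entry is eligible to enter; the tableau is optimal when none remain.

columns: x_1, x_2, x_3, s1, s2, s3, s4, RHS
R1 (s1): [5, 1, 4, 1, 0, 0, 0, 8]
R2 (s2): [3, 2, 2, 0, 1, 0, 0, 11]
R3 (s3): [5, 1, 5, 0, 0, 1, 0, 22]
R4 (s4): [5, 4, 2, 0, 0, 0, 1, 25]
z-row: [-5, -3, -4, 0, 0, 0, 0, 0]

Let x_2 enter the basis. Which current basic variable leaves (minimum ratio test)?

Column x_2 entries and ratios — s1: 8/1 = 8; s2: 11/2 = 11/2; s3: 22/1 = 22; s4: 25/4 = 25/4.
Smallest ratio is 11/2 in the row of s2, so s2 leaves.

s2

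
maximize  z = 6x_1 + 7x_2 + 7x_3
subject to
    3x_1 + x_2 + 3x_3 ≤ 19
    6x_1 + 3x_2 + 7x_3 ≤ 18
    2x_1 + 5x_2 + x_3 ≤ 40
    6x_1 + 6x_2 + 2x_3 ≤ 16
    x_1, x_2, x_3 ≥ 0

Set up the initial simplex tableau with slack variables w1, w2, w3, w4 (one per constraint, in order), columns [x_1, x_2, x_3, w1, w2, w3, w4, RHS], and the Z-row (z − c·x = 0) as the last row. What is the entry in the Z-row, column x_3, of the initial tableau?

The Z-row carries the negated objective coefficients: the x_3 entry is -7.

-7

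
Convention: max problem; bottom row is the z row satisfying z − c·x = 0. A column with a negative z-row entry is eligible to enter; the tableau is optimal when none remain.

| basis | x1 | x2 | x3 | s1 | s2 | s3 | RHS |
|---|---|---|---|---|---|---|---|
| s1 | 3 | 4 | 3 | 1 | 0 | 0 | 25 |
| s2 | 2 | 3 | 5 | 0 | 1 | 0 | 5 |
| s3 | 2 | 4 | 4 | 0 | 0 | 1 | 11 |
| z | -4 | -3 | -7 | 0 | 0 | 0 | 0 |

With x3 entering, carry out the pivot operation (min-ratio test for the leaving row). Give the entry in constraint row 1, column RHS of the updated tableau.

22

Ratio test on column x3 — row 1: 25/3 = 25/3; row 2: 5/5 = 1; row 3: 11/4 = 11/4. Minimum is 1 at row 2 (s2 leaves); pivot element 5.
Divide row 2 by 5; eliminate column x3 from the other rows.
Row 1 update in column RHS: 25 − 3·1 = 22.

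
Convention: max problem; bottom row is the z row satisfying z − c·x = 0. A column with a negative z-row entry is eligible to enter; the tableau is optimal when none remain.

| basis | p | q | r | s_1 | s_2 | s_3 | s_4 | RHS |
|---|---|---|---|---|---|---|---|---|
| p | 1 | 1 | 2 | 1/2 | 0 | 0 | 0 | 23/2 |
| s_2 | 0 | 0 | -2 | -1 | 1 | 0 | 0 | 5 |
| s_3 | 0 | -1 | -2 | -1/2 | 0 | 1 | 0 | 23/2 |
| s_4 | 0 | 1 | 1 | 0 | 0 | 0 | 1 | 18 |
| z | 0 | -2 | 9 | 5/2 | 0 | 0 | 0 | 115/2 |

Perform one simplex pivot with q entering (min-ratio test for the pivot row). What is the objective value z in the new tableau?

161/2

Ratio test on column q — row 1: (23/2)/1 = 23/2; row 2: entry 0 ≤ 0; row 3: entry -1 ≤ 0; row 4: 18/1 = 18. Minimum is 23/2 at row 1 (p leaves); pivot element 1.
Pivot on row 1; the z-row RHS becomes 115/2 − (-2)·(23/2) = 161/2.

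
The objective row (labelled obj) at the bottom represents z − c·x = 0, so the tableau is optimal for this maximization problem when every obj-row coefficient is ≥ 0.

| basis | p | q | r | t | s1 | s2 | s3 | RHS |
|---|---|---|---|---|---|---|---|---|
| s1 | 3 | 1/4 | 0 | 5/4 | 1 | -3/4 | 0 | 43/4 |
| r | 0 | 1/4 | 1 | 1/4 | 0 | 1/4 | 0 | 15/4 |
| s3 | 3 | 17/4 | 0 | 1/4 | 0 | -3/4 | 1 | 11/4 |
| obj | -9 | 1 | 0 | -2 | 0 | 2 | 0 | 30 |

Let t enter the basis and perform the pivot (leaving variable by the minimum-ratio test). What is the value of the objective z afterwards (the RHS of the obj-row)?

236/5

Ratio test on column t — row 1: (43/4)/(5/4) = 43/5; row 2: (15/4)/(1/4) = 15; row 3: (11/4)/(1/4) = 11. Minimum is 43/5 at row 1 (s1 leaves); pivot element 5/4.
Pivot on row 1; the obj-row RHS becomes 30 − (-2)·(43/5) = 236/5.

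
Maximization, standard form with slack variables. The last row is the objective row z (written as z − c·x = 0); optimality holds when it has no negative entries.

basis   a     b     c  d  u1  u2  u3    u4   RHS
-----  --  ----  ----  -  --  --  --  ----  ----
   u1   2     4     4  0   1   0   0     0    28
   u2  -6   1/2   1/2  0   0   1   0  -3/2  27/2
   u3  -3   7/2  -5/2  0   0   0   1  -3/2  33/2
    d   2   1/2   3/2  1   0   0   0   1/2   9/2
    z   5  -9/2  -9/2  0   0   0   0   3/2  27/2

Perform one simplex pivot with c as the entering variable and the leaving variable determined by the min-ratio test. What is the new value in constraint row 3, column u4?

Ratio test on column c — row 1: 28/4 = 7; row 2: (27/2)/(1/2) = 27; row 3: entry -5/2 ≤ 0; row 4: (9/2)/(3/2) = 3. Minimum is 3 at row 4 (d leaves); pivot element 3/2.
Divide row 4 by 3/2; eliminate column c from the other rows.
Row 3 update in column u4: -3/2 − (-5/2)·(1/3) = -2/3.

-2/3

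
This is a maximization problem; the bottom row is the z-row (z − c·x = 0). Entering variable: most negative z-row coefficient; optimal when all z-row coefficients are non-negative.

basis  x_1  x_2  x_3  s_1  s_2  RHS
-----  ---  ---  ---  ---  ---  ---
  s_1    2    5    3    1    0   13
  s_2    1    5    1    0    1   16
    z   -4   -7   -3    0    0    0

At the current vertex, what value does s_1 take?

s_1 is basic (row 1); its value is the RHS of that row, 13.

13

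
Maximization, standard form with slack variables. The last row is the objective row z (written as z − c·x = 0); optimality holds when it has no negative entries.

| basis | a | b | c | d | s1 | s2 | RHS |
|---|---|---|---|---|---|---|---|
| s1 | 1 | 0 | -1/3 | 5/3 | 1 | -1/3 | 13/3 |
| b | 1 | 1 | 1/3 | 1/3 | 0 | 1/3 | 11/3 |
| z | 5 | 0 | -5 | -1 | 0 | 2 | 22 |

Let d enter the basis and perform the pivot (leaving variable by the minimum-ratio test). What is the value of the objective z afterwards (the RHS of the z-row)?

Ratio test on column d — row 1: (13/3)/(5/3) = 13/5; row 2: (11/3)/(1/3) = 11. Minimum is 13/5 at row 1 (s1 leaves); pivot element 5/3.
Pivot on row 1; the z-row RHS becomes 22 − (-1)·(13/5) = 123/5.

123/5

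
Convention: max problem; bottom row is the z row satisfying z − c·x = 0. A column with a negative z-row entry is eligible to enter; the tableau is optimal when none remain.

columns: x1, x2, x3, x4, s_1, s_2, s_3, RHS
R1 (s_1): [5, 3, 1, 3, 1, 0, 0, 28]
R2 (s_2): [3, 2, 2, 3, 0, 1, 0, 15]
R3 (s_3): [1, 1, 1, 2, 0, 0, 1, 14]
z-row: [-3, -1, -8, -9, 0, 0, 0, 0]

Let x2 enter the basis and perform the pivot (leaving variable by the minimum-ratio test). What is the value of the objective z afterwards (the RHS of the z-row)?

15/2

Ratio test on column x2 — row 1: 28/3 = 28/3; row 2: 15/2 = 15/2; row 3: 14/1 = 14. Minimum is 15/2 at row 2 (s_2 leaves); pivot element 2.
Pivot on row 2; the z-row RHS becomes 0 − (-1)·(15/2) = 15/2.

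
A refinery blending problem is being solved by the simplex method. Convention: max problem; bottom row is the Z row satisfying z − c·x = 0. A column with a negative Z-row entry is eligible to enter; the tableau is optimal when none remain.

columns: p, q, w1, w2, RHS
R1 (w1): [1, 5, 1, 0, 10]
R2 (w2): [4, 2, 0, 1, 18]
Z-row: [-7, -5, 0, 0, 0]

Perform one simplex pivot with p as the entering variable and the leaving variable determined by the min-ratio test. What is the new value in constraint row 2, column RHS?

9/2

Ratio test on column p — row 1: 10/1 = 10; row 2: 18/4 = 9/2. Minimum is 9/2 at row 2 (w2 leaves); pivot element 4.
Divide row 2 by 4; eliminate column p from the other rows.
In the new row 2, the RHS entry is the old entry divided by the pivot: 18/4 = 9/2.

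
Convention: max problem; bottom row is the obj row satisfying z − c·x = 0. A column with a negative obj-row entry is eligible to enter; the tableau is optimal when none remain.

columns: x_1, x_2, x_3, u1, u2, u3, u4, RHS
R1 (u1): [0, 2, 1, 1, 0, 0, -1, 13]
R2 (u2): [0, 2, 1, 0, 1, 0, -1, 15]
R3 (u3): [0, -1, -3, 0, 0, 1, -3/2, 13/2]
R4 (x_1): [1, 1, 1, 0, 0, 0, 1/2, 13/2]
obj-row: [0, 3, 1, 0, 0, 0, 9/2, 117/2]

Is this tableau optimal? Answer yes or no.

Every obj-row coefficient is ≥ 0, so the tableau is optimal.

yes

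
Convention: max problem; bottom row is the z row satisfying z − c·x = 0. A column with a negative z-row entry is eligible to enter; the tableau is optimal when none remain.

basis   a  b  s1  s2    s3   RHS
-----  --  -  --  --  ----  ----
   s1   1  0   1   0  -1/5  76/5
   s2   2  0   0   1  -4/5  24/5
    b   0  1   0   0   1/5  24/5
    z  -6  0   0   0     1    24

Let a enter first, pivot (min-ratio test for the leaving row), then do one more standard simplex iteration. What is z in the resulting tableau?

72

Ratio test on column a — row 1: (76/5)/1 = 76/5; row 2: (24/5)/2 = 12/5; row 3: entry 0 ≤ 0. Minimum is 12/5 at row 2 (s2 leaves); pivot element 2.
Pivot on row 2; the z-row RHS becomes 24 − (-6)·(12/5) = 192/5.
Next entering variable (most negative z-row entry -7/5): s3.
Ratio test on column s3 — row 1: (64/5)/(1/5) = 64; row 2: entry -2/5 ≤ 0; row 3: (24/5)/(1/5) = 24. Minimum is 24 at row 3 (b leaves); pivot element 1/5.
After the second pivot the z-row RHS is 192/5 − (-7/5)·24 = 72.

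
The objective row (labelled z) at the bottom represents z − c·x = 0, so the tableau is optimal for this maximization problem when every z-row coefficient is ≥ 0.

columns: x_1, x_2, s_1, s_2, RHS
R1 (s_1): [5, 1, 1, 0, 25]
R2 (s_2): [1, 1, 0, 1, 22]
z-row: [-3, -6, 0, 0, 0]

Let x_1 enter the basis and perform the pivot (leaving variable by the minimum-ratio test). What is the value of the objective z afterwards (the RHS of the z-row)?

15

Ratio test on column x_1 — row 1: 25/5 = 5; row 2: 22/1 = 22. Minimum is 5 at row 1 (s_1 leaves); pivot element 5.
Pivot on row 1; the z-row RHS becomes 0 − (-3)·5 = 15.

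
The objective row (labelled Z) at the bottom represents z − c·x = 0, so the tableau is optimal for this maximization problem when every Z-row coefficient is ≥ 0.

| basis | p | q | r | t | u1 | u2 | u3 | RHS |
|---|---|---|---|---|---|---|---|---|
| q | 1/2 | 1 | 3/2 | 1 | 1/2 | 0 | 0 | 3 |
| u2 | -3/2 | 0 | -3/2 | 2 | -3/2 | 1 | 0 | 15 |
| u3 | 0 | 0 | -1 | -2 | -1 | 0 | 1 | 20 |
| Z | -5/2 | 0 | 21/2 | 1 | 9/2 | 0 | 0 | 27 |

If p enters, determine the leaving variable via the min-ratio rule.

Column p entries and ratios — q: 3/(1/2) = 6; u2: -3/2 ≤ 0, skip; u3: 0 ≤ 0, skip.
Smallest ratio is 6 in the row of q, so q leaves.

q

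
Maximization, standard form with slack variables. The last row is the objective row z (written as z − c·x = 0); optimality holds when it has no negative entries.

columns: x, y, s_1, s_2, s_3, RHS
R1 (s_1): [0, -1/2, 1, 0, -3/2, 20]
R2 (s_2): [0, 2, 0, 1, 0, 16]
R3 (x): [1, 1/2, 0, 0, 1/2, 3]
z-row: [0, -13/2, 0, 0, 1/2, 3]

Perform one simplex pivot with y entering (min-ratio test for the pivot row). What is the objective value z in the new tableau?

42

Ratio test on column y — row 1: entry -1/2 ≤ 0; row 2: 16/2 = 8; row 3: 3/(1/2) = 6. Minimum is 6 at row 3 (x leaves); pivot element 1/2.
Pivot on row 3; the z-row RHS becomes 3 − (-13/2)·6 = 42.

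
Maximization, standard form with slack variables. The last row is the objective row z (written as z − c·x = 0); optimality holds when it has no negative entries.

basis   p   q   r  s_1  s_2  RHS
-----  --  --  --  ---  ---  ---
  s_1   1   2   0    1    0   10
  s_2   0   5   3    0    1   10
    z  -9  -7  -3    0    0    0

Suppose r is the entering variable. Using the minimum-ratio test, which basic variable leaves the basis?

s_2

Column r entries and ratios — s_1: 0 ≤ 0, skip; s_2: 10/3 = 10/3.
Smallest ratio is 10/3 in the row of s_2, so s_2 leaves.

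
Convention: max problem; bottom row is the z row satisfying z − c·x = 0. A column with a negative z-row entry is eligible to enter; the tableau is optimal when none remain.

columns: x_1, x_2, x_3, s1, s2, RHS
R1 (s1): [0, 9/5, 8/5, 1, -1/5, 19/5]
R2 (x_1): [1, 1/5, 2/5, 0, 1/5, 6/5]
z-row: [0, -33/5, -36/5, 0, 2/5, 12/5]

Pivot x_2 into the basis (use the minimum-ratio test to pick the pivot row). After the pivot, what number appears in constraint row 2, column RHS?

7/9

Ratio test on column x_2 — row 1: (19/5)/(9/5) = 19/9; row 2: (6/5)/(1/5) = 6. Minimum is 19/9 at row 1 (s1 leaves); pivot element 9/5.
Divide row 1 by 9/5; eliminate column x_2 from the other rows.
Row 2 update in column RHS: 6/5 − (1/5)·(19/9) = 7/9.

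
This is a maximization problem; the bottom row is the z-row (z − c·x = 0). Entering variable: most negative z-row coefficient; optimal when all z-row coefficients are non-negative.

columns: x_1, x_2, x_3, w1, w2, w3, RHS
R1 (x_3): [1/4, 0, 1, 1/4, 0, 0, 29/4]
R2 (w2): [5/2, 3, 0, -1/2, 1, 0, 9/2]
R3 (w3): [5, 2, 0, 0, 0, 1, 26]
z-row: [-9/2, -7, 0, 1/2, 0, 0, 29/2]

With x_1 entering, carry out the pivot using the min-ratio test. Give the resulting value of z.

Ratio test on column x_1 — row 1: (29/4)/(1/4) = 29; row 2: (9/2)/(5/2) = 9/5; row 3: 26/5 = 26/5. Minimum is 9/5 at row 2 (w2 leaves); pivot element 5/2.
Pivot on row 2; the z-row RHS becomes 29/2 − (-9/2)·(9/5) = 113/5.

113/5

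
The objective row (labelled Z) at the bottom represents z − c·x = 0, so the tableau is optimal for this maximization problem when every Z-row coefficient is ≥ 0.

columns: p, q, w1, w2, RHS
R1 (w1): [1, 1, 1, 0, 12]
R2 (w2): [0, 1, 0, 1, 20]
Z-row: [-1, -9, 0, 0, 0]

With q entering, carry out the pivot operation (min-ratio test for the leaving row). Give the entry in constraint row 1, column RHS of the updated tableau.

Ratio test on column q — row 1: 12/1 = 12; row 2: 20/1 = 20. Minimum is 12 at row 1 (w1 leaves); pivot element 1.
Divide row 1 by 1; eliminate column q from the other rows.
In the new row 1, the RHS entry is the old entry divided by the pivot: 12/1 = 12.

12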